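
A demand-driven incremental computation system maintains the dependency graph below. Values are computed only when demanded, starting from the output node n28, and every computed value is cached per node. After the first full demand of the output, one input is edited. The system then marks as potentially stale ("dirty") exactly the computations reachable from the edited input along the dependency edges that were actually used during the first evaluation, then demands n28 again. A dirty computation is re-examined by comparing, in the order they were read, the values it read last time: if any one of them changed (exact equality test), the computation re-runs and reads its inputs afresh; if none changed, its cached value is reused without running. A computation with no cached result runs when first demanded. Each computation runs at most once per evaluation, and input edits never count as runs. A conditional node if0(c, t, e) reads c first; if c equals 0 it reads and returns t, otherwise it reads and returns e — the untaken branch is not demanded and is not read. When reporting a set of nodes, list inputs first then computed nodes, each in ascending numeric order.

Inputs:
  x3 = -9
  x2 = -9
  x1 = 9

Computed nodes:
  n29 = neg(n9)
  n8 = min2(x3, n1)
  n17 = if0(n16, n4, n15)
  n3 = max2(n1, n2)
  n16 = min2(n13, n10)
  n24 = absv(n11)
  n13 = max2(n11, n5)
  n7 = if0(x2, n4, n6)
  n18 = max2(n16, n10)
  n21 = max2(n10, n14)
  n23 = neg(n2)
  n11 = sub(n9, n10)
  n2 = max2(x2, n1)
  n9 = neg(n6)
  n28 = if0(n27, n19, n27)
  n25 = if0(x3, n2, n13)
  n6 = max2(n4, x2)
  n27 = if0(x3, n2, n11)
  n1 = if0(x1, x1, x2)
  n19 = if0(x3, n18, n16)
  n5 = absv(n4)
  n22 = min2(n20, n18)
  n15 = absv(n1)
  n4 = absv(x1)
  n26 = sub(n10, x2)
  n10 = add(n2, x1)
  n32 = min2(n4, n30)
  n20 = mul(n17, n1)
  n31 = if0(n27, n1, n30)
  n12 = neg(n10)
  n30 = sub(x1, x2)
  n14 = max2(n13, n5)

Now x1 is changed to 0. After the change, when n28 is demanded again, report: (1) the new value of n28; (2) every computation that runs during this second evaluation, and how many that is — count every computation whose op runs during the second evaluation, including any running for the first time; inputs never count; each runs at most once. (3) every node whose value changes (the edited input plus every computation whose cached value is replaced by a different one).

First evaluation (everything demanded from the output):
  n1 = if0(x1=9 -> else branch x2) = -9
  n2 = max2(-9, -9) = -9
  n4 = absv(9) = 9
  n6 = max2(9, -9) = 9
  n9 = neg(9) = -9
  n10 = add(-9, 9) = 0
  n11 = sub(-9, 0) = -9
  n27 = if0(x3=-9 -> else branch n11) = -9
  n28 = if0(n27=-9 -> else branch n27) = -9

Propagation after the edit:
  n1: runs — x1 9->0; result 0.
  n2: runs — n1 -9->0; result 0.
  n4: runs — x1 9->0; result 0.
  n5: demanded for the first time — runs, produces 0.
  n6: runs — n4 9->0; result 0.
  n9: runs — n6 9->0; result 0.
  n10: runs — n2 -9->0; x1 9->0; result 0 (same value as before).
  n11: runs — n9 -9->0; result 0.
  n13: demanded for the first time — runs, produces 0.
  n16: demanded for the first time — runs, produces 0.
  n19: demanded for the first time — runs, produces 0.
  n27: runs — n11 -9->0; result 0.
  n28: runs — n27 -9->0; n27 -9->0; result 0.

Key observation: a condition flipped, so demand reaches new nodes — n5, n13, n16, n19 run for the first time.

New value of n28: 0.
Computations that run: n1, n2, n4, n5, n6, n9, n10, n11, n13, n16, n19, n27, n28 — 13 in total.
Values that change: x1, n1, n2, n4, n6, n9, n11, n27, n28.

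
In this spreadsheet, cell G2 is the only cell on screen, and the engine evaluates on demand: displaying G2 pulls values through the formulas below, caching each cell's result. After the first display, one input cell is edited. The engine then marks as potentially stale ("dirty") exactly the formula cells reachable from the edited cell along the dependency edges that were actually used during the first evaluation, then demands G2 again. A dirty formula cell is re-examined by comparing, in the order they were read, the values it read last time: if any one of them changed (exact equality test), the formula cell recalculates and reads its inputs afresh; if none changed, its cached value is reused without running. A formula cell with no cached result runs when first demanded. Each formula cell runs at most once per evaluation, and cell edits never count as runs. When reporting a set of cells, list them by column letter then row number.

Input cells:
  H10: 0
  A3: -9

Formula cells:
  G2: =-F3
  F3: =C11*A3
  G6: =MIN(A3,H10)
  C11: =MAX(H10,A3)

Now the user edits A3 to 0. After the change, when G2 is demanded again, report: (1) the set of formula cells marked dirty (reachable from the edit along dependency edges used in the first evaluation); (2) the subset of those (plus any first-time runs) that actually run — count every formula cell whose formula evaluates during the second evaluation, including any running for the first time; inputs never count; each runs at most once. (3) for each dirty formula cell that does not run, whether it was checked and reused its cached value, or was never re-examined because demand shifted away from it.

Dirty set: C11, F3, G2.
Run set: C11, F3 (2 run).
Re-examined without running (cache reused): G2.
The important point: at G2 every value read last time is unchanged, so the dirty flag clears without a run.

Initial pass — values computed on the first demand:
  C11 = MAX(0, -9) = 0
  F3 = 0 * -9 = 0
  G2 = -(0) = 0

Second demand — change propagation:
  C11: re-runs because A3 -9->0; new result 0 (unchanged).
  F3: re-runs because A3 -9->0; new result 0 (unchanged).
  G2: re-examined; everything it read last time is the same (F3 unchanged) — cache 0 kept, no run.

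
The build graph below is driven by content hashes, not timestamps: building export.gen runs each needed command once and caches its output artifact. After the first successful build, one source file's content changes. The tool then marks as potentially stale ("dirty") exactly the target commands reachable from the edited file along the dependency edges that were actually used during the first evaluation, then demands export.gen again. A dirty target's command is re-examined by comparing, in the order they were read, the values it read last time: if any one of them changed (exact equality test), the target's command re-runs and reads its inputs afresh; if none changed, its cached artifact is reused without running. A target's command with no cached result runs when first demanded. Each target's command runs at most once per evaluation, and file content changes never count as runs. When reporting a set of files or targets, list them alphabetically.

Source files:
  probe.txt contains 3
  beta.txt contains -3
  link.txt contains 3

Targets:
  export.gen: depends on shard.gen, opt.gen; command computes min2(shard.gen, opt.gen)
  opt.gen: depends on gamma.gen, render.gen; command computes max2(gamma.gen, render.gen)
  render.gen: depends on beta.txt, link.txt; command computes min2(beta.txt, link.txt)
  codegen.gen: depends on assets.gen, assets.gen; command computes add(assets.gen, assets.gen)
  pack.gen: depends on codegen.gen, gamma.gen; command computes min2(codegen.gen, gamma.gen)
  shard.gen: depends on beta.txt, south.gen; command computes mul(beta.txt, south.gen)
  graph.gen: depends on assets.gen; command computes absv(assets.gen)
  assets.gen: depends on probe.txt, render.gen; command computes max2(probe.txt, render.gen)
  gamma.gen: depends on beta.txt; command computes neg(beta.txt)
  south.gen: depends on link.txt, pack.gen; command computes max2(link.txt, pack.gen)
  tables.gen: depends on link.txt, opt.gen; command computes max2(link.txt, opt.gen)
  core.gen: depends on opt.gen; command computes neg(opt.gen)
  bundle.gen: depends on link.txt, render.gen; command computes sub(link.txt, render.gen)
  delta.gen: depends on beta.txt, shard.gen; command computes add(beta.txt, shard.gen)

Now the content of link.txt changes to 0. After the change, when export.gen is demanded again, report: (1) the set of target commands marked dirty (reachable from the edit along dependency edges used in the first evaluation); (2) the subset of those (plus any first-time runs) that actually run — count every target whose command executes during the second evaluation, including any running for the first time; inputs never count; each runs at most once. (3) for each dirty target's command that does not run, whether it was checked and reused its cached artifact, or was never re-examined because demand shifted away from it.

Initial pass — values computed on the first demand:
  gamma.gen = neg(-3) = 3
  render.gen = min2(-3, 3) = -3
  assets.gen = max2(3, -3) = 3
  codegen.gen = add(3, 3) = 6
  opt.gen = max2(3, -3) = 3
  pack.gen = min2(6, 3) = 3
  south.gen = max2(3, 3) = 3
  shard.gen = mul(-3, 3) = -9
  export.gen = min2(-9, 3) = -9

Second demand — change propagation:
  render.gen: re-runs because link.txt 3->0; new result -3 (unchanged).
  assets.gen: re-examined; everything it read last time is the same (probe.txt unchanged, render.gen unchanged) — cache 3 kept, no run.
  codegen.gen: re-examined; everything it read last time is the same (assets.gen unchanged, assets.gen unchanged) — cache 6 kept, no run.
  opt.gen: re-examined; everything it read last time is the same (gamma.gen unchanged, render.gen unchanged) — cache 3 kept, no run.
  pack.gen: re-examined; everything it read last time is the same (codegen.gen unchanged, gamma.gen unchanged) — cache 3 kept, no run.
  south.gen: re-runs because link.txt 3->0; new result 3 (unchanged).
  shard.gen: re-examined; everything it read last time is the same (beta.txt unchanged, south.gen unchanged) — cache -9 kept, no run.
  export.gen: re-examined; everything it read last time is the same (shard.gen unchanged, opt.gen unchanged) — cache -9 kept, no run.

The important point: at assets.gen every value read last time is unchanged, so the dirty flag clears without a run.

Dirty set: assets.gen, codegen.gen, export.gen, opt.gen, pack.gen, render.gen, shard.gen, south.gen.
Run set: render.gen, south.gen (2 run).
Re-examined without running (cache reused): assets.gen, codegen.gen, export.gen, opt.gen, pack.gen, shard.gen.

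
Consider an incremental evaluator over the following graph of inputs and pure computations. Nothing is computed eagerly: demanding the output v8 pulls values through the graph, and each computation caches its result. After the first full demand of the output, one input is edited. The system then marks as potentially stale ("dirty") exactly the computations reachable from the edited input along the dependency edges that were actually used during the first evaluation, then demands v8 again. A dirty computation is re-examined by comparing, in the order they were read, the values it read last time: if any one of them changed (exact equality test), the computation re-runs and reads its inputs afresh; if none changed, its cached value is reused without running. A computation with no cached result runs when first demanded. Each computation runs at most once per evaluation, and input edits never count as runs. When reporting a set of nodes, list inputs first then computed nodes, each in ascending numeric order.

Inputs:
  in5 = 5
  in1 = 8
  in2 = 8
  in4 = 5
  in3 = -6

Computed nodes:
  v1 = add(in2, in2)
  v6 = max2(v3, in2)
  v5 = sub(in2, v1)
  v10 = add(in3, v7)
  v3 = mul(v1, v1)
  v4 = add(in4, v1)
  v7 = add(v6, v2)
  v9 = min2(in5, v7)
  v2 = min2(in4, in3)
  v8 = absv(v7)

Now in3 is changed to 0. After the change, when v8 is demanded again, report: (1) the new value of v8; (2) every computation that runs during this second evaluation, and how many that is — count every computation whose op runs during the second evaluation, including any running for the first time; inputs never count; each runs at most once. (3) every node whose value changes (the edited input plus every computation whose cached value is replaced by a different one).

Initial pass — values computed on the first demand:
  v1 = add(8, 8) = 16
  v2 = min2(5, -6) = -6
  v3 = mul(16, 16) = 256
  v6 = max2(256, 8) = 256
  v7 = add(256, -6) = 250
  v8 = absv(250) = 250

Second demand — change propagation:
  v2: re-runs because in3 -6->0; new result 0.
  v7: re-runs because v2 -6->0; new result 256.
  v8: re-runs because v7 250->256; new result 256.

v8 now evaluates to 256.
Run set: v2, v7, v8 (3 run).
Changed values: in3, v2, v7, v8.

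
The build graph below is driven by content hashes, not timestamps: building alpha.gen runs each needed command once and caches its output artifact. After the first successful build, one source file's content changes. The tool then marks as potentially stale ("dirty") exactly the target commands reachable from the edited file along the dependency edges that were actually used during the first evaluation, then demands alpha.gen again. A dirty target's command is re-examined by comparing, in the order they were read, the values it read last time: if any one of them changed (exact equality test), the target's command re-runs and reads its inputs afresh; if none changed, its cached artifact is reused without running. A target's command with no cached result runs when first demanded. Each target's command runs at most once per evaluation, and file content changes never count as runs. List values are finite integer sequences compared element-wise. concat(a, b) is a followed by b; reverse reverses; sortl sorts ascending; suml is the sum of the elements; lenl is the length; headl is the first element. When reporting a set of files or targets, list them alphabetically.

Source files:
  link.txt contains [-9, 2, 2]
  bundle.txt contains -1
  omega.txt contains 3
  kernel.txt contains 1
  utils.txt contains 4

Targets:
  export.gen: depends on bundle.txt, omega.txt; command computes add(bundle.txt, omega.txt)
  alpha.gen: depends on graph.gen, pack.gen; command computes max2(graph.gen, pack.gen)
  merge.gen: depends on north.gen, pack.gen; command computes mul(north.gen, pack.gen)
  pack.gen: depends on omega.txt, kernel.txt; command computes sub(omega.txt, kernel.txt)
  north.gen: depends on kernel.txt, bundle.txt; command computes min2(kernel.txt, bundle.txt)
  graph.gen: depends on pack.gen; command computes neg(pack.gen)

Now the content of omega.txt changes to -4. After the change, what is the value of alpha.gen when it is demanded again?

alpha.gen now evaluates to 5.

Initial pass — values computed on the first demand:
  pack.gen = sub(3, 1) = 2
  graph.gen = neg(2) = -2
  alpha.gen = max2(-2, 2) = 2

Second demand — change propagation:
  pack.gen: re-runs because omega.txt 3->-4; new result -5.
  graph.gen: re-runs because pack.gen 2->-5; new result 5.
  alpha.gen: re-runs because graph.gen -2->5; pack.gen 2->-5; new result 5.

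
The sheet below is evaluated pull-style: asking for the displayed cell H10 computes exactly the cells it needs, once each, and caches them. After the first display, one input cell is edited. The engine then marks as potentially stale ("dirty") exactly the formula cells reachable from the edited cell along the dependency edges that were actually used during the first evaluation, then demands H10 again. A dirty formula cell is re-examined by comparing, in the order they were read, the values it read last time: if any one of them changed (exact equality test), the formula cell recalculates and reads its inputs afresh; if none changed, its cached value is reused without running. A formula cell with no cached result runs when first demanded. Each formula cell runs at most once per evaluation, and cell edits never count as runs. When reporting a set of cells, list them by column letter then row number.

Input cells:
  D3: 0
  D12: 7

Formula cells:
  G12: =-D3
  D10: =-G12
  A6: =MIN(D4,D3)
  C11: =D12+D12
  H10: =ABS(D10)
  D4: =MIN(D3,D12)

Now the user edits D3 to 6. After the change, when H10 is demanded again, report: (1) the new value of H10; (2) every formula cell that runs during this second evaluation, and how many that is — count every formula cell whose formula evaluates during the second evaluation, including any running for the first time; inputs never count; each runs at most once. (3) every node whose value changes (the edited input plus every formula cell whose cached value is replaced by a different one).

Demanding H10 again yields 6.
3 formula cells run: D10, G12, H10.
The nodes whose values change: D3, D10, G12, H10.

First demand of the output computes:
  G12 = -(0) = 0
  D10 = -(0) = 0
  H10 = ABS(0) = 0

After the edit, cleaning proceeds:
  G12: a read changed (D3 0->6) — executes, giving -6.
  D10: a read changed (G12 0->-6) — executes, giving 6.
  H10: a read changed (D10 0->6) — executes, giving 6.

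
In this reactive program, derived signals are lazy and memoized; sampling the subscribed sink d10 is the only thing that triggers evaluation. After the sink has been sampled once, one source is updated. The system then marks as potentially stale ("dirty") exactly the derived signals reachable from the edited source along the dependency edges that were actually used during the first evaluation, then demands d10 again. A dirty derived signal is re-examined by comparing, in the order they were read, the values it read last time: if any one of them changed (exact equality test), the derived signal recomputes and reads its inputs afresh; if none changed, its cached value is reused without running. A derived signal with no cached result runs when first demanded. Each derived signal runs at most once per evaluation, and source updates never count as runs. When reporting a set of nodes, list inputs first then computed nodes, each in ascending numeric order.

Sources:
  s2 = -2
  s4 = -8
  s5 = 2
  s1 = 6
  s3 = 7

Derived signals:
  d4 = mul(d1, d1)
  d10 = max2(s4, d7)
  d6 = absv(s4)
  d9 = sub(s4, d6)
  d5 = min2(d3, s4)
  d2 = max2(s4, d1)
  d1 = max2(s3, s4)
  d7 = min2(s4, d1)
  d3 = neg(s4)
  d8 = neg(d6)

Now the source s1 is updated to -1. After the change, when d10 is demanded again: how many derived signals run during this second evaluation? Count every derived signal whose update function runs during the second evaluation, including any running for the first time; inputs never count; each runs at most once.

0 derived signals run: none.
Note the shortcut — nothing in the graph depends on s1 at all, so no recomputation happens.

First demand of the output computes:
  d1 = max2(7, -8) = 7
  d7 = min2(-8, 7) = -8
  d10 = max2(-8, -8) = -8

After the edit, cleaning proceeds:
  no node depends on s1 at all; the second demand re-runs nothing.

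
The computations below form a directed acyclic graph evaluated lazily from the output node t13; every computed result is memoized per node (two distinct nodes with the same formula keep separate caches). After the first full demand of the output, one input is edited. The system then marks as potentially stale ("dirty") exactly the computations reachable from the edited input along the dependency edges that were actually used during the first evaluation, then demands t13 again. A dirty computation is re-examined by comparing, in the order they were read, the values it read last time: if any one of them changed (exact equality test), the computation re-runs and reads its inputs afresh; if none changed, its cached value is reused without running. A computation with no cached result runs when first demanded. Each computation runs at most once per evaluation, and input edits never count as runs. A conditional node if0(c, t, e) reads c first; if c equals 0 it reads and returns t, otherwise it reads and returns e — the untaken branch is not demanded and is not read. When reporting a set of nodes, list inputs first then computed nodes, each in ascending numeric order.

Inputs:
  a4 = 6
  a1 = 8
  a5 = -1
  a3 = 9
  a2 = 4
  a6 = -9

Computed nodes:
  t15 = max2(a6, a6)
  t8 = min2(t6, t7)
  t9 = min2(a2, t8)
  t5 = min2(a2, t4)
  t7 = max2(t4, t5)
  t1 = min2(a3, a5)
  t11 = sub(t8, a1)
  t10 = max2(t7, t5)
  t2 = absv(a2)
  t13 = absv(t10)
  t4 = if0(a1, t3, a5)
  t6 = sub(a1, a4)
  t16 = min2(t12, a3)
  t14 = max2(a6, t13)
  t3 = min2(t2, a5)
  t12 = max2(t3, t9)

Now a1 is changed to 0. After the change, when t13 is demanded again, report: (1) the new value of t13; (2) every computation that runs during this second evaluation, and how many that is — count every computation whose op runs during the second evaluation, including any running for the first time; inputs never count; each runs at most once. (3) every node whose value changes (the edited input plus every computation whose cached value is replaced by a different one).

Demanding t13 again yields 1.
3 computations run: t2, t3, t4.
The nodes whose values change: a1.
Note the branch switch — t2, t3 had no cache and run now for the first time.

First demand of the output computes:
  t4 = if0(a1=8 -> else branch a5) = -1
  t5 = min2(4, -1) = -1
  t7 = max2(-1, -1) = -1
  t10 = max2(-1, -1) = -1
  t13 = absv(-1) = 1

After the edit, cleaning proceeds:
  t2: had never run; runs now, result 4.
  t3: had never run; runs now, result -1.
  t4: a read changed (a1 8->0) — executes, giving -1 — identical to its old value.
  t5: dirty, but its reads are unchanged (a2 unchanged, t4 unchanged); cached -1 stands.
  t7: dirty, but its reads are unchanged (t4 unchanged, t5 unchanged); cached -1 stands.
  t10: dirty, but its reads are unchanged (t7 unchanged, t5 unchanged); cached -1 stands.
  t13: dirty, but its reads are unchanged (t10 unchanged); cached 1 stands.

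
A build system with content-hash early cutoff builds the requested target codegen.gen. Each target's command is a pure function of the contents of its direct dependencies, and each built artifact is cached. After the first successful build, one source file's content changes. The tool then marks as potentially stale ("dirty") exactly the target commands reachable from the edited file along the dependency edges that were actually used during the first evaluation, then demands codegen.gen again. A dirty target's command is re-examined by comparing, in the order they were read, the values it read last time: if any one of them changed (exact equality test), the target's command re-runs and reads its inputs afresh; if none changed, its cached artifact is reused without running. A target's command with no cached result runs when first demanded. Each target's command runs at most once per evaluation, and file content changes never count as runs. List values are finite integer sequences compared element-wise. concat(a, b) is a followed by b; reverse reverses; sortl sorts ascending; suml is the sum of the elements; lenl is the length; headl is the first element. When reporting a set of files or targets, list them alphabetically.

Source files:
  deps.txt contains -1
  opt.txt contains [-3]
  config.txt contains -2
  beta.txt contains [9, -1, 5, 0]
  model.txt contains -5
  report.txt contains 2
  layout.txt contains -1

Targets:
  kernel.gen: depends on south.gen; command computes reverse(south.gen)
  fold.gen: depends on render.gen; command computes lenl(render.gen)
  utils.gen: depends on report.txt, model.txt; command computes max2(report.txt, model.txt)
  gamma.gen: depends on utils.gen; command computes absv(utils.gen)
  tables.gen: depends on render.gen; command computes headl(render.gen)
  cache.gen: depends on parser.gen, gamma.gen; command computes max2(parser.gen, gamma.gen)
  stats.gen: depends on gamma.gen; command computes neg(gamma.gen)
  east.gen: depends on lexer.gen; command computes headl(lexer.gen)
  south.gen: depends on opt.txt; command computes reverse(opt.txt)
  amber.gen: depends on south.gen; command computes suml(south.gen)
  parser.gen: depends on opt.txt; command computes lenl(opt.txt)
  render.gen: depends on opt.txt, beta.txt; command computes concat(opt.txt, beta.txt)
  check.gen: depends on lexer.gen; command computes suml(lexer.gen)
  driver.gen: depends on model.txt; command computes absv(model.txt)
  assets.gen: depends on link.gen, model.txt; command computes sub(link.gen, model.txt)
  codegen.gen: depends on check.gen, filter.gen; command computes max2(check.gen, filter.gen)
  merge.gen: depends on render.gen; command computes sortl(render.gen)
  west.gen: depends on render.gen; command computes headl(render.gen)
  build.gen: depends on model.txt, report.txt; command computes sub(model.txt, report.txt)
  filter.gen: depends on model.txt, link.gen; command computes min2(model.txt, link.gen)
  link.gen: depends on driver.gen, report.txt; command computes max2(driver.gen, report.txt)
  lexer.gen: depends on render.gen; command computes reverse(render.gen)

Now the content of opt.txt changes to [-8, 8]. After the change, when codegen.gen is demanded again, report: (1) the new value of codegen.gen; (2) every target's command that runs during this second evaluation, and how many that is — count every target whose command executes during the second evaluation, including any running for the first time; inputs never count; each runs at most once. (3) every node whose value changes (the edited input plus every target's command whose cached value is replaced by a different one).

First evaluation (everything demanded from the output):
  driver.gen = absv(-5) = 5
  link.gen = max2(5, 2) = 5
  filter.gen = min2(-5, 5) = -5
  render.gen = concat([-3], [9, -1, 5, 0]) = [-3, 9, -1, 5, 0]
  lexer.gen = reverse([-3, 9, -1, 5, 0]) = [0, 5, -1, 9, -3]
  check.gen = suml([0, 5, -1, 9, -3]) = 10
  codegen.gen = max2(10, -5) = 10

Propagation after the edit:
  render.gen: runs — opt.txt [-3]->[-8, 8]; result [-8, 8, 9, -1, 5, 0].
  lexer.gen: runs — render.gen [-3, 9, -1, 5, 0]->[-8, 8, 9, -1, 5, 0]; result [0, 5, -1, 9, 8, -8].
  check.gen: runs — lexer.gen [0, 5, -1, 9, -3]->[0, 5, -1, 9, 8, -8]; result 13.
  codegen.gen: runs — check.gen 10->13; result 13.

New value of codegen.gen: 13.
Target commands that run: check.gen, codegen.gen, lexer.gen, render.gen — 4 in total.
Values that change: check.gen, codegen.gen, lexer.gen, opt.txt, render.gen.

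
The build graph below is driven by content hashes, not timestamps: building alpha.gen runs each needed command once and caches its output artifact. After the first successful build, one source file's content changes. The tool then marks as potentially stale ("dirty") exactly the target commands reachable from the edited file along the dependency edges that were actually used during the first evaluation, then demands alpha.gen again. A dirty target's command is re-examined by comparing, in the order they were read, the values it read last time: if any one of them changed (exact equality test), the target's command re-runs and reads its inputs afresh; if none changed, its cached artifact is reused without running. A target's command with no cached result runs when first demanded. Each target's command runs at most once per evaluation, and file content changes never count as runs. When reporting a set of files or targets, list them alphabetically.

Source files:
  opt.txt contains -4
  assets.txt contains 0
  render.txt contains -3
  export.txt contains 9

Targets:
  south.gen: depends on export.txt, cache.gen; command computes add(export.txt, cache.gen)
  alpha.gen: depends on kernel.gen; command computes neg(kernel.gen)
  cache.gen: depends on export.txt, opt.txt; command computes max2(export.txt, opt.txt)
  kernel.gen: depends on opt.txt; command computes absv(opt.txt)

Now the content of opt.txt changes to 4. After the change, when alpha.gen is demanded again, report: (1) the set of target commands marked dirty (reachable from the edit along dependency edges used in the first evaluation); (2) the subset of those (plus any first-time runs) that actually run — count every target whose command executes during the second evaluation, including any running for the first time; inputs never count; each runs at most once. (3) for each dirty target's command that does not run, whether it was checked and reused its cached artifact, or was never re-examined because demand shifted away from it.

Initial pass — values computed on the first demand:
  kernel.gen = absv(-4) = 4
  alpha.gen = neg(4) = -4

Second demand — change propagation:
  kernel.gen: re-runs because opt.txt -4->4; new result 4 (unchanged).
  alpha.gen: re-examined; everything it read last time is the same (kernel.gen unchanged) — cache -4 kept, no run.

The important point: kernel.gen recomputes to an identical value, and the output ends up unchanged.

Dirty set: alpha.gen, kernel.gen.
Run set: kernel.gen (1 run).
Re-examined without running (cache reused): alpha.gen.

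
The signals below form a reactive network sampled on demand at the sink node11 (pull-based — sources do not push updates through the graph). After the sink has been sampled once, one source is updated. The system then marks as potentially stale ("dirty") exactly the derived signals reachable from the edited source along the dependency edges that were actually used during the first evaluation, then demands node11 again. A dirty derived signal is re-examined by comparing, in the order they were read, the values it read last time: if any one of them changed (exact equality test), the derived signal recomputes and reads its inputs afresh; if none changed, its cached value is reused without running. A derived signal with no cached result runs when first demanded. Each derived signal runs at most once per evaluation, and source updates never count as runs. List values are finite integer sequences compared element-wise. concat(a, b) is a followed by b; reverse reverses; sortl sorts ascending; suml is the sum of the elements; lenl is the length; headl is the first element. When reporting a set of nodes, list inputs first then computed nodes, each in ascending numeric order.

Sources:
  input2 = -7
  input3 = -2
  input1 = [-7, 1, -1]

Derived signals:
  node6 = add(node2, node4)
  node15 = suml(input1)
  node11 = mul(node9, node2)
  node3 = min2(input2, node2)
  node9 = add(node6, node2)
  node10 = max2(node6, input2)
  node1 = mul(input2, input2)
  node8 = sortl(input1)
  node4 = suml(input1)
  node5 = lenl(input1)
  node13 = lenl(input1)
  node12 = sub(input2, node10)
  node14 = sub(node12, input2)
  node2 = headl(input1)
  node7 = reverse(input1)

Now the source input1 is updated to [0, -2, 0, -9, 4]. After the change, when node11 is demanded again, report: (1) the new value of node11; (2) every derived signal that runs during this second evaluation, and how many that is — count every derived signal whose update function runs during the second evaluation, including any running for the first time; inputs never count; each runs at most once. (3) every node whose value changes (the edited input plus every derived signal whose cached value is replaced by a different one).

Initial pass — values computed on the first demand:
  node2 = headl([-7, 1, -1]) = -7
  node4 = suml([-7, 1, -1]) = -7
  node6 = add(-7, -7) = -14
  node9 = add(-14, -7) = -21
  node11 = mul(-21, -7) = 147

Second demand — change propagation:
  node2: re-runs because input1 [-7, 1, -1]->[0, -2, 0, -9, 4]; new result 0.
  node4: re-runs because input1 [-7, 1, -1]->[0, -2, 0, -9, 4]; new result -7 (unchanged).
  node6: re-runs because node2 -7->0; new result -7.
  node9: re-runs because node6 -14->-7; node2 -7->0; new result -7.
  node11: re-runs because node9 -21->-7; node2 -7->0; new result 0.

node11 now evaluates to 0.
Run set: node2, node4, node6, node9, node11 (5 run).
Changed values: input1, node2, node6, node9, node11.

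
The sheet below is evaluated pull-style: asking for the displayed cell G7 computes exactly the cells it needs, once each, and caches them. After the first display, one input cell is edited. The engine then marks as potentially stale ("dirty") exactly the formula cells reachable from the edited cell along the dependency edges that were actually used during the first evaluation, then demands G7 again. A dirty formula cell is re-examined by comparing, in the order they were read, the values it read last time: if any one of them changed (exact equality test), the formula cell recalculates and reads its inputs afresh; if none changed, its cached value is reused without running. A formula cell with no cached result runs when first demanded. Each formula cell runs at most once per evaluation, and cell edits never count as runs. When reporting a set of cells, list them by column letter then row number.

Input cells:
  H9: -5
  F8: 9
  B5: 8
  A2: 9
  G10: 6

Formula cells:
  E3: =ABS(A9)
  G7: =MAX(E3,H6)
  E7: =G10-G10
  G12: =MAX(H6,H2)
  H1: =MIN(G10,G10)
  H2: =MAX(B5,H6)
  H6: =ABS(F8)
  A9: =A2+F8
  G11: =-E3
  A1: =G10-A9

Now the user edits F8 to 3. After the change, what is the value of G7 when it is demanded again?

Demanding G7 again yields 12.

First demand of the output computes:
  A9 = 9 + 9 = 18
  E3 = ABS(18) = 18
  H6 = ABS(9) = 9
  G7 = MAX(18, 9) = 18

After the edit, cleaning proceeds:
  A9: a read changed (F8 9->3) — executes, giving 12.
  E3: a read changed (A9 18->12) — executes, giving 12.
  H6: a read changed (F8 9->3) — executes, giving 3.
  G7: a read changed (E3 18->12; H6 9->3) — executes, giving 12.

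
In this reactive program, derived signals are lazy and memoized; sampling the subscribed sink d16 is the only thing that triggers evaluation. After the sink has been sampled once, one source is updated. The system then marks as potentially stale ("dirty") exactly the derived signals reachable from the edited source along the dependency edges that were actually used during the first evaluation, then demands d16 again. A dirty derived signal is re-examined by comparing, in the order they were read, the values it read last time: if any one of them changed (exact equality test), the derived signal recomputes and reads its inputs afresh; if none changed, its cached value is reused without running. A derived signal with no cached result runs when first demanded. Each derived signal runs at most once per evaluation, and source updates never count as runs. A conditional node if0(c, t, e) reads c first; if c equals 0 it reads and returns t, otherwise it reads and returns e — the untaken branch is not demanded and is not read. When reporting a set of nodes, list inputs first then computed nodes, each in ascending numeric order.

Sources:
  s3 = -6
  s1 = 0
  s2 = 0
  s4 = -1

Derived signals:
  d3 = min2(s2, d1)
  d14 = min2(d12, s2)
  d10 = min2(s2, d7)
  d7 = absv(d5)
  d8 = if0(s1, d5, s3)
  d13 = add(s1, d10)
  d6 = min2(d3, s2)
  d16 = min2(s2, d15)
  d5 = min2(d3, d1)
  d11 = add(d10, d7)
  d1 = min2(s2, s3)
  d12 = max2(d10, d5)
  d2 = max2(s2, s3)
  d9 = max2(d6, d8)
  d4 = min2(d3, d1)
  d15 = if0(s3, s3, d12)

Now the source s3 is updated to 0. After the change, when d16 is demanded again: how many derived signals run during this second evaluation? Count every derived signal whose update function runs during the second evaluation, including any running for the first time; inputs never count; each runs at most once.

First demand of the output computes:
  d1 = min2(0, -6) = -6
  d3 = min2(0, -6) = -6
  d5 = min2(-6, -6) = -6
  d7 = absv(-6) = 6
  d10 = min2(0, 6) = 0
  d12 = max2(0, -6) = 0
  d15 = if0(s3=-6 -> else branch d12) = 0
  d16 = min2(0, 0) = 0

After the edit, cleaning proceeds:
  d1: stays stale; no demand reaches it after the flip.
  d3: stays stale; no demand reaches it after the flip.
  d5: stays stale; no demand reaches it after the flip.
  d7: stays stale; no demand reaches it after the flip.
  d10: stays stale; no demand reaches it after the flip.
  d12: stays stale; no demand reaches it after the flip.
  d15: a read changed (s3 -6->0) — executes, giving 0 — identical to its old value.
  d16: dirty, but its reads are unchanged (s2 unchanged, d15 unchanged); cached 0 stands.

Note the branch switch — demand abandons d1, d3, d5, d7, d10, d12, which are never re-examined.

1 derived signals run: d15.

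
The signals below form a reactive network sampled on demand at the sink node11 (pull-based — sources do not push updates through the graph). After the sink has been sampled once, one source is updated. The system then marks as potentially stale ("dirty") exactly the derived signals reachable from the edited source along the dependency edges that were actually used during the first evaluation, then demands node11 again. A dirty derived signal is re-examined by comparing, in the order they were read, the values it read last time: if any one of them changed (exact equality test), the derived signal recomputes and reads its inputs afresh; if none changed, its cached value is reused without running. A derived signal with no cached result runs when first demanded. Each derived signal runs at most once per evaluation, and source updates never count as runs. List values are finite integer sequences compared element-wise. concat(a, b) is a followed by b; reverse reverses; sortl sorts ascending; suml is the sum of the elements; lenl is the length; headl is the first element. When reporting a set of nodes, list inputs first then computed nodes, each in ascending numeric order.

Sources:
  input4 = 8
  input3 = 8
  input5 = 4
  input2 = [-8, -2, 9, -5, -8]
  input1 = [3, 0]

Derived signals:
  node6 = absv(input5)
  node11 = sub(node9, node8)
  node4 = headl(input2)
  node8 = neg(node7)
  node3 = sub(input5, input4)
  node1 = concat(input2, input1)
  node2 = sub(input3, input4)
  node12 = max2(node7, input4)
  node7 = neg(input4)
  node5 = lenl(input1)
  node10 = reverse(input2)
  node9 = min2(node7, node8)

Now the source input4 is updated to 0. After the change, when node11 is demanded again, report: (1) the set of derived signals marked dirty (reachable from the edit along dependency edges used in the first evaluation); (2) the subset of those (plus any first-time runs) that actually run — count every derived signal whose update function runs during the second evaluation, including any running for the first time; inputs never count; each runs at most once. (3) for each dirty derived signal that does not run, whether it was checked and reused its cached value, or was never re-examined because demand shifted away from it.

Dirty set: node7, node8, node9, node11.
Run set: node7, node8, node9, node11 (4 run).
All dirty derived signals ended up running.

Initial pass — values computed on the first demand:
  node7 = neg(8) = -8
  node8 = neg(-8) = 8
  node9 = min2(-8, 8) = -8
  node11 = sub(-8, 8) = -16

Second demand — change propagation:
  node7: re-runs because input4 8->0; new result 0.
  node8: re-runs because node7 -8->0; new result 0.
  node9: re-runs because node7 -8->0; node8 8->0; new result 0.
  node11: re-runs because node9 -8->0; node8 8->0; new result 0.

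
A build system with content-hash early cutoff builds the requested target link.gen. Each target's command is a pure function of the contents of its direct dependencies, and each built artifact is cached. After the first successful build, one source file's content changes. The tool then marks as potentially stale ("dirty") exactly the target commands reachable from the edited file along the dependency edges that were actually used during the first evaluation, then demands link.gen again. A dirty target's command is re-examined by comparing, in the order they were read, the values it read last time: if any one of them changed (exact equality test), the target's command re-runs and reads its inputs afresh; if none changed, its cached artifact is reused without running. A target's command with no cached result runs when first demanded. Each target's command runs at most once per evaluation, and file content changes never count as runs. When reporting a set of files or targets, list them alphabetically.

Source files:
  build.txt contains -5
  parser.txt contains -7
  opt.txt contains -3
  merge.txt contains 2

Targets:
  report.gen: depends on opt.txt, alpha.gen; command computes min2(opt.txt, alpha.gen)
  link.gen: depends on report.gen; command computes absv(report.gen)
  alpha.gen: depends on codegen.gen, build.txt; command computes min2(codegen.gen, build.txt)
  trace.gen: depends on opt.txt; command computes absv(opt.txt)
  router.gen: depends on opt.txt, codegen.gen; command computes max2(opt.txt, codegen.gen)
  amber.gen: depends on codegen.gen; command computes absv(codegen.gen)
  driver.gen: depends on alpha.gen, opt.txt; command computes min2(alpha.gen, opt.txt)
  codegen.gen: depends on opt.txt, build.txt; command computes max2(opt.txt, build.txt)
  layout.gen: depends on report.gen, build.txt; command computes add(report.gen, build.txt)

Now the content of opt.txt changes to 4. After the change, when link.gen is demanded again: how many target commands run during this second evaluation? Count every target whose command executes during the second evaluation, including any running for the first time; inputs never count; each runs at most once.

Target commands that run: alpha.gen, codegen.gen, report.gen — 3 in total.
Key observation: the cutoff stops propagation at link.gen — its inputs' values are unchanged, so it reuses its cache.

First evaluation (everything demanded from the output):
  codegen.gen = max2(-3, -5) = -3
  alpha.gen = min2(-3, -5) = -5
  report.gen = min2(-3, -5) = -5
  link.gen = absv(-5) = 5

Propagation after the edit:
  codegen.gen: runs — opt.txt -3->4; result 4.
  alpha.gen: runs — codegen.gen -3->4; result -5 (same value as before).
  report.gen: runs — opt.txt -3->4; result -5 (same value as before).
  link.gen: checked — values it read are unchanged (report.gen unchanged); reused cached 5 without running.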